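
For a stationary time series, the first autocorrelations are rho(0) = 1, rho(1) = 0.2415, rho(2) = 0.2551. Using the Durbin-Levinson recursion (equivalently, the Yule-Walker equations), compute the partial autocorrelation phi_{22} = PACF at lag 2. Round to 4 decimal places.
\phi_{22} = 0.2090

The PACF at lag k is phi_{kk}, the last component of the solution
to the Yule-Walker system G_k phi = r_k where
  (G_k)_{ij} = rho(|i - j|), (r_k)_i = rho(i), i,j = 1..k.
Equivalently, Durbin-Levinson gives phi_{kk} iteratively:
  phi_{11} = rho(1)
  phi_{kk} = [rho(k) - sum_{j=1..k-1} phi_{k-1,j} rho(k-j)]
            / [1 - sum_{j=1..k-1} phi_{k-1,j} rho(j)],
  phi_{k,j} = phi_{k-1,j} - phi_{kk} phi_{k-1,k-j},  j = 1..k-1.
Step k = 1:
  phi_11 = rho(1) = 0.2415.
Step k = 2:
  phi_22 = [rho(2) - phi_11 rho(1)] / [1 - phi_11 rho(1)] = [0.2551 - (0.2415)(0.2415)] / [1 - (0.2415)(0.2415)]
         = 0.19677775 / 0.94167775 = 0.209.
Therefore phi_{22} = 0.2090.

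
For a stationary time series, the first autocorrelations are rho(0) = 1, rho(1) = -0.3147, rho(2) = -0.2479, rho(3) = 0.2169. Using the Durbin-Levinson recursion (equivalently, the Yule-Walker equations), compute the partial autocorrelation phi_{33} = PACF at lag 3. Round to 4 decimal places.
\phi_{33} = -0.0161

The PACF at lag k is phi_{kk}, the last component of the solution
to the Yule-Walker system G_k phi = r_k where
  (G_k)_{ij} = rho(|i - j|), (r_k)_i = rho(i), i,j = 1..k.
Equivalently, Durbin-Levinson gives phi_{kk} iteratively:
  phi_{11} = rho(1)
  phi_{kk} = [rho(k) - sum_{j=1..k-1} phi_{k-1,j} rho(k-j)]
            / [1 - sum_{j=1..k-1} phi_{k-1,j} rho(j)],
  phi_{k,j} = phi_{k-1,j} - phi_{kk} phi_{k-1,k-j},  j = 1..k-1.
Step k = 1:
  phi_11 = rho(1) = -0.3147.
Step k = 2:
  phi_22 = [rho(2) - phi_11 rho(1)] / [1 - phi_11 rho(1)] = [-0.2479 - (-0.3147)(-0.3147)] / [1 - (-0.3147)(-0.3147)]
         = -0.34693609 / 0.90096391 = -0.385072.
  Update: phi_21 = phi_11 - phi_22 phi_11 = -0.3147 - (-0.385072)(-0.3147) = -0.435882.
Step k = 3:
  phi_33 = [rho(3) - phi_21 rho(2) - phi_22 rho(1)] / [1 - phi_21 rho(1) - phi_22 rho(2)]
    numerator   = 0.2169 - (-0.435882)(-0.2479) - (-0.385072)(-0.3147) = -0.0123374
    denominator = 1 - (-0.435882)(-0.3147) - (-0.385072)(-0.2479) = 0.76736849
  phi_33 = -0.0123374 / 0.76736849 = -0.0161.
Therefore phi_{33} = -0.0161.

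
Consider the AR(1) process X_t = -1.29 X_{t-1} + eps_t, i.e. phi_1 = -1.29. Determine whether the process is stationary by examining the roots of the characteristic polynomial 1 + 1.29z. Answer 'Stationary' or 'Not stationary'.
\text{Not stationary}

The AR(p) characteristic polynomial is P(z) = 1 + 1.29z.
Stationarity requires all roots to lie outside the unit circle, i.e. |z| > 1 for every root.
This is linear in z: 1 + (1.29) z = 0  =>  z = -1/(1.29) = -0.775194,  |z| = 0.775194.
Moduli of all roots: 0.7752.
All moduli strictly greater than 1? No.
Verdict: Not stationary.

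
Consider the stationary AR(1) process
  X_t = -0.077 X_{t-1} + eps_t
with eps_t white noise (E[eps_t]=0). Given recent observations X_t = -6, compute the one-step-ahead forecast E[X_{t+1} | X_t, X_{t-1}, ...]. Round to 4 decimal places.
E[X_{t+1} \mid \mathcal F_t] = 0.4620

For an AR(p) model X_t = c + sum_i phi_i X_{t-i} + eps_t, the
one-step-ahead conditional mean is
  E[X_{t+1} | X_t, ...] = c + sum_i phi_i X_{t+1-i}.
Substitute known values:
  E[X_{t+1} | ...] = (-0.077) * (-6)
                   = 0.4620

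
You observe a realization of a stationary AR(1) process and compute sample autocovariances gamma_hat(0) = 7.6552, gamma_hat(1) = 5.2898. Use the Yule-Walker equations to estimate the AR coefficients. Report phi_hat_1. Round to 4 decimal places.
\hat\phi_{1} = 0.6910

The Yule-Walker equations for an AR(p) process read, in matrix form,
  Gamma_p phi = r_p,   with   (Gamma_p)_{ij} = gamma(|i - j|),
                       (r_p)_i = gamma(i),   i,j = 1..p.
Substitute the sample gammas (Toeplitz matrix and right-hand side of size 1):
  Gamma_p = [[7.6552]]
  r_p     = [5.2898]
With p = 1 this is the single equation gamma(0) phi_1 = gamma(1):
  phi_hat_1 = gamma(1) / gamma(0) = 5.2898 / 7.6552 = 0.6910.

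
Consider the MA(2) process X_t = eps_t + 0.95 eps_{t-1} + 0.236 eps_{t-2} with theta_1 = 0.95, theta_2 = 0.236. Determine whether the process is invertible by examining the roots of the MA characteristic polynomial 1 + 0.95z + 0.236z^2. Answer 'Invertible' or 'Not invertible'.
\text{Invertible}

The MA(q) characteristic polynomial is P(z) = 1 + 0.95z + 0.236z^2.
Invertibility requires all roots to lie outside the unit circle, i.e. |z| > 1 for every root.
Set 1 + (0.95) z + (0.236) z^2 = 0, i.e. a z^2 + b z + c = 0 with a = 0.236, b = 0.95, c = 1.
Discriminant D = b^2 - 4ac = (0.95)^2 - 4*(0.236)*1 = 0.9025 - (0.944) = -0.0415.
D < 0, so the roots are the complex-conjugate pair z = (-b +/- i sqrt(-D)) / (2a) = -2.0127 +/- 0.4316i.
For a conjugate pair |z|^2 = z * conj(z) = (product of roots) = c/a = 1/(0.236) = 4.237288, so |z| = sqrt(4.237288) = 2.0585 for both roots.
Moduli of all roots: 2.0585, 2.0585.
All moduli strictly greater than 1? Yes.
Verdict: Invertible.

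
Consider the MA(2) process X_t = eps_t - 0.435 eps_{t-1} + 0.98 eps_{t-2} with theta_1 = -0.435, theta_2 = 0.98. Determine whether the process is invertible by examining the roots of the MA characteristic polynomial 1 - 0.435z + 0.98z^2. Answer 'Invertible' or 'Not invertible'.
\text{Invertible}

The MA(q) characteristic polynomial is P(z) = 1 - 0.435z + 0.98z^2.
Invertibility requires all roots to lie outside the unit circle, i.e. |z| > 1 for every root.
Set 1 + (-0.435) z + (0.98) z^2 = 0, i.e. a z^2 + b z + c = 0 with a = 0.98, b = -0.435, c = 1.
Discriminant D = b^2 - 4ac = (-0.435)^2 - 4*(0.98)*1 = 0.189225 - (3.92) = -3.730775.
D < 0, so the roots are the complex-conjugate pair z = (-b +/- i sqrt(-D)) / (2a) = 0.2219 +/- 0.9855i.
For a conjugate pair |z|^2 = z * conj(z) = (product of roots) = c/a = 1/(0.98) = 1.020408, so |z| = sqrt(1.020408) = 1.0102 for both roots.
Moduli of all roots: 1.0102, 1.0102.
All moduli strictly greater than 1? Yes.
Verdict: Invertible.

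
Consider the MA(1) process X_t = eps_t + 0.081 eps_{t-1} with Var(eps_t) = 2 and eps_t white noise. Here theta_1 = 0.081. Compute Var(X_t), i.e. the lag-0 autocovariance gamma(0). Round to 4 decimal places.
\gamma(0) = 2.0131

For an MA(q) process X_t = eps_t + sum_i theta_i eps_{t-i} with
Var(eps_t) = sigma^2, the variance is
  gamma(0) = sigma^2 * (1 + sum_i theta_i^2).
  sum_i theta_i^2 = (0.081)^2 = 0.006561.
  gamma(0) = 2 * (1 + 0.006561) = 2 * 1.006561 = 2.013122, which rounds to 2.0131.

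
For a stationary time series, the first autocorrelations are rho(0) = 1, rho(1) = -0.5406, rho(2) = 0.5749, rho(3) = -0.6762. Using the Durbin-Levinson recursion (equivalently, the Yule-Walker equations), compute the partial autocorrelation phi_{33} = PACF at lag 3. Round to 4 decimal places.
\phi_{33} = -0.4600

The PACF at lag k is phi_{kk}, the last component of the solution
to the Yule-Walker system G_k phi = r_k where
  (G_k)_{ij} = rho(|i - j|), (r_k)_i = rho(i), i,j = 1..k.
Equivalently, Durbin-Levinson gives phi_{kk} iteratively:
  phi_{11} = rho(1)
  phi_{kk} = [rho(k) - sum_{j=1..k-1} phi_{k-1,j} rho(k-j)]
            / [1 - sum_{j=1..k-1} phi_{k-1,j} rho(j)],
  phi_{k,j} = phi_{k-1,j} - phi_{kk} phi_{k-1,k-j},  j = 1..k-1.
Step k = 1:
  phi_11 = rho(1) = -0.5406.
Step k = 2:
  phi_22 = [rho(2) - phi_11 rho(1)] / [1 - phi_11 rho(1)] = [0.5749 - (-0.5406)(-0.5406)] / [1 - (-0.5406)(-0.5406)]
         = 0.28265164 / 0.70775164 = 0.399366.
  Update: phi_21 = phi_11 - phi_22 phi_11 = -0.5406 - (0.399366)(-0.5406) = -0.324703.
Step k = 3:
  phi_33 = [rho(3) - phi_21 rho(2) - phi_22 rho(1)] / [1 - phi_21 rho(1) - phi_22 rho(2)]
    numerator   = -0.6762 - (-0.324703)(0.5749) - (0.399366)(-0.5406) = -0.27363123
    denominator = 1 - (-0.324703)(-0.5406) - (0.399366)(0.5749) = 0.59487031
  phi_33 = -0.27363123 / 0.59487031 = -0.46.
Therefore phi_{33} = -0.4600.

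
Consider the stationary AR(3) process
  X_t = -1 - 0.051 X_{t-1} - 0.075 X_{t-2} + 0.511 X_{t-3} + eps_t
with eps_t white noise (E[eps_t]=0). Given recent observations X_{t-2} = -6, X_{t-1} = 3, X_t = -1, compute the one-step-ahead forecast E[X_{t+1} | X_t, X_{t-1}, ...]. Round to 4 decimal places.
E[X_{t+1} \mid \mathcal F_t] = -4.2400

For an AR(p) model X_t = c + sum_i phi_i X_{t-i} + eps_t, the
one-step-ahead conditional mean is
  E[X_{t+1} | X_t, ...] = c + sum_i phi_i X_{t+1-i}.
Substitute known values:
  E[X_{t+1} | ...] = -1 + (-0.051) * (-1) + (-0.075) * (3) + (0.511) * (-6)
                   = -4.2400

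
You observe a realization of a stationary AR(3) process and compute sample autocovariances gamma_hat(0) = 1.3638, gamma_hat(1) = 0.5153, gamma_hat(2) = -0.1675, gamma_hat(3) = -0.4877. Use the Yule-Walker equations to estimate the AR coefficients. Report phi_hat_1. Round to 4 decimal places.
\hat\phi_{1} = 0.4230

The Yule-Walker equations for an AR(p) process read, in matrix form,
  Gamma_p phi = r_p,   with   (Gamma_p)_{ij} = gamma(|i - j|),
                       (r_p)_i = gamma(i),   i,j = 1..p.
Substitute the sample gammas (Toeplitz matrix and right-hand side of size 3):
  Gamma_p = [[1.3638, 0.5153, -0.1675], [0.5153, 1.3638, 0.5153], [-0.1675, 0.5153, 1.3638]]
  r_p     = [0.5153, -0.1675, -0.4877]
Written out (R1..R3):
  (R1) 1.3638 phi_1 + 0.5153 phi_2 - 0.1675 phi_3 = 0.5153
  (R2) 0.5153 phi_1 + 1.3638 phi_2 + 0.5153 phi_3 = -0.1675
  (R3) -0.1675 phi_1 + 0.5153 phi_2 + 1.3638 phi_3 = -0.4877
Gaussian elimination:
  R2 <- R2 - (0.5153/1.3638) R1 = R2 - (0.377841) R1:  1.169098 phi_2 + 0.578588 phi_3 = -0.362202
  R3 <- R3 - (-0.1675/1.3638) R1 = R3 - (-0.122819) R1:  0.578588 phi_2 + 1.343228 phi_3 = -0.424412
  R3 <- R3 - (0.578588/1.169098) R2 = R3 - (0.494901) R2:  1.056884 phi_3 = -0.245157
Back-substitution:
  phi_hat_3 = -0.245157 / 1.056884 = -0.231963
  phi_hat_2 = (-0.362202 - (0.578588)(-0.231963)) / 1.169098 = -0.195014
  phi_hat_1 = (0.5153 - (0.5153)(-0.195014) - (-0.1675)(-0.231963)) / 1.3638 = 0.423036
So phi_hat = [0.4230, -0.1950, -0.2320].
Therefore phi_hat_1 = 0.4230.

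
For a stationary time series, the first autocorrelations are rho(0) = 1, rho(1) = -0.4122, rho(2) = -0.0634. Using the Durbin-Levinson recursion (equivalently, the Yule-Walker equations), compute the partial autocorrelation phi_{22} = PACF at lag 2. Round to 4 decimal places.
\phi_{22} = -0.2811

The PACF at lag k is phi_{kk}, the last component of the solution
to the Yule-Walker system G_k phi = r_k where
  (G_k)_{ij} = rho(|i - j|), (r_k)_i = rho(i), i,j = 1..k.
Equivalently, Durbin-Levinson gives phi_{kk} iteratively:
  phi_{11} = rho(1)
  phi_{kk} = [rho(k) - sum_{j=1..k-1} phi_{k-1,j} rho(k-j)]
            / [1 - sum_{j=1..k-1} phi_{k-1,j} rho(j)],
  phi_{k,j} = phi_{k-1,j} - phi_{kk} phi_{k-1,k-j},  j = 1..k-1.
Step k = 1:
  phi_11 = rho(1) = -0.4122.
Step k = 2:
  phi_22 = [rho(2) - phi_11 rho(1)] / [1 - phi_11 rho(1)] = [-0.0634 - (-0.4122)(-0.4122)] / [1 - (-0.4122)(-0.4122)]
         = -0.23330884 / 0.83009116 = -0.2811.
Therefore phi_{22} = -0.2811.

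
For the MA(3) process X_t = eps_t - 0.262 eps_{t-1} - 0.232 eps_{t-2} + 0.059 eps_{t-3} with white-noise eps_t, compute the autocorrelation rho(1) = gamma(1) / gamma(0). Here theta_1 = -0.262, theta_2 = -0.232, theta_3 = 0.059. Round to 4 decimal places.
\rho(1) = -0.1909

For an MA(q) process with theta_0 = 1, the autocovariance is
  gamma(k) = sigma^2 * sum_{i=0..q-k} theta_i * theta_{i+k},
and rho(k) = gamma(k) / gamma(0). Sigma^2 cancels.
  numerator   = (1)*(-0.262) + (-0.262)*(-0.232) + (-0.232)*(0.059) = -0.214904.
  denominator = (1)^2 + (-0.262)^2 + (-0.232)^2 + (0.059)^2 = 1.125949.
  rho(1) = -0.214904 / 1.125949 = -0.1909.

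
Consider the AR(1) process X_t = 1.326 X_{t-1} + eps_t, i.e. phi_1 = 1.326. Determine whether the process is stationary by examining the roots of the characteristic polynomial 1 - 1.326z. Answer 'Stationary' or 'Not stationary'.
\text{Not stationary}

The AR(p) characteristic polynomial is P(z) = 1 - 1.326z.
Stationarity requires all roots to lie outside the unit circle, i.e. |z| > 1 for every root.
This is linear in z: 1 + (-1.326) z = 0  =>  z = -1/(-1.326) = 0.754148,  |z| = 0.754148.
Moduli of all roots: 0.7541.
All moduli strictly greater than 1? No.
Verdict: Not stationary.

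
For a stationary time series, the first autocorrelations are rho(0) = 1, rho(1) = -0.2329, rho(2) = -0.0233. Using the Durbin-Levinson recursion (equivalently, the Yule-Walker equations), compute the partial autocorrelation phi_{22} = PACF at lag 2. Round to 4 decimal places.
\phi_{22} = -0.0820

The PACF at lag k is phi_{kk}, the last component of the solution
to the Yule-Walker system G_k phi = r_k where
  (G_k)_{ij} = rho(|i - j|), (r_k)_i = rho(i), i,j = 1..k.
Equivalently, Durbin-Levinson gives phi_{kk} iteratively:
  phi_{11} = rho(1)
  phi_{kk} = [rho(k) - sum_{j=1..k-1} phi_{k-1,j} rho(k-j)]
            / [1 - sum_{j=1..k-1} phi_{k-1,j} rho(j)],
  phi_{k,j} = phi_{k-1,j} - phi_{kk} phi_{k-1,k-j},  j = 1..k-1.
Step k = 1:
  phi_11 = rho(1) = -0.2329.
Step k = 2:
  phi_22 = [rho(2) - phi_11 rho(1)] / [1 - phi_11 rho(1)] = [-0.0233 - (-0.2329)(-0.2329)] / [1 - (-0.2329)(-0.2329)]
         = -0.07754241 / 0.94575759 = -0.082.
Therefore phi_{22} = -0.0820.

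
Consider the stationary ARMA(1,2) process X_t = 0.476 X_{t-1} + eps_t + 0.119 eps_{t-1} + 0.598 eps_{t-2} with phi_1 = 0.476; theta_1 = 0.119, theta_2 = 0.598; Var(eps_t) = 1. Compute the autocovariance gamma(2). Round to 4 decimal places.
\gamma(2) = 1.3583

Multiply the model equation by X_{t-k} and take expectations. With theta_0 = psi_0 = 1 and psi_j the MA(infinity) weights, this gives
  gamma(k) - sum_i phi_i gamma(k-i) = c_k,
  c_k = sigma^2 * sum_{j=k..q} theta_j psi_{j-k}   (c_k = 0 for k > q),
using gamma(-m) = gamma(m).
psi-weights needed (psi_j = theta_j + sum_i phi_i psi_{j-i}):
  psi_1 = theta_1 + phi_1 = 0.119 + (0.476) = 0.595
  psi_2 = theta_2 + phi_1 psi_1 = 0.598 + (0.476)(0.595) = 0.88122
Right-hand sides:
  c_0 = sigma^2 (1 + theta_1 psi_1 + theta_2 psi_2) = 1 * (1 + (0.119)(0.595) + (0.598)(0.88122)) = 1 * 1.597775 = 1.597775
  c_1 = sigma^2 (theta_1 + theta_2 psi_1) = 1 * (0.119 + (0.598)(0.595)) = 0.47481
  c_2 = sigma^2 theta_2 = 1 * (0.598) = 0.598
Equations for k = 0 and k = 1 (AR order 1):
  gamma(0) = phi_1 gamma(1) + c_0
  gamma(1) = phi_1 gamma(0) + c_1
Substituting the second into the first: gamma(0) (1 - phi_1^2) = c_0 + phi_1 c_1, so
  gamma(0) = (c_0 + phi_1 c_1) / (1 - phi_1^2) = (1.597775 + (0.476)(0.47481)) / (1 - (0.476)^2) = 1.823784 / 0.773424 = 2.358065.
  gamma(1) = phi_1 gamma(0) + c_1 = (0.476)(2.358065) + (0.47481) = 1.597249.
For k = 2: gamma(2) = phi_1 gamma(1) + c_2
  = (0.476)(1.597249) + (0.598) = 1.358291.
Therefore gamma(2) = 1.3583 (to 4 decimal places).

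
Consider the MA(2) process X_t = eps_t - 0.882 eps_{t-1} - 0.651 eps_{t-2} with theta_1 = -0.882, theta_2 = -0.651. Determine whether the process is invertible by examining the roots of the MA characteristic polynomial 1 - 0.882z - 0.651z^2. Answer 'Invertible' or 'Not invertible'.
\text{Not invertible}

The MA(q) characteristic polynomial is P(z) = 1 - 0.882z - 0.651z^2.
Invertibility requires all roots to lie outside the unit circle, i.e. |z| > 1 for every root.
Set 1 + (-0.882) z + (-0.651) z^2 = 0, i.e. a z^2 + b z + c = 0 with a = -0.651, b = -0.882, c = 1.
Discriminant D = b^2 - 4ac = (-0.882)^2 - 4*(-0.651)*1 = 0.777924 - (-2.604) = 3.381924.
D >= 0, so the roots are real: z = (-b +/- sqrt(D)) / (2a) = (0.882 +/- 1.839001) / (-1.302).
  z_1 = (0.882 + 1.839001) / (-1.302) = -2.0899,   |z_1| = 2.0899.
  z_2 = (0.882 - 1.839001) / (-1.302) = 0.735,   |z_2| = 0.735.
Moduli of all roots: 2.0899, 0.7350.
All moduli strictly greater than 1? No.
Verdict: Not invertible.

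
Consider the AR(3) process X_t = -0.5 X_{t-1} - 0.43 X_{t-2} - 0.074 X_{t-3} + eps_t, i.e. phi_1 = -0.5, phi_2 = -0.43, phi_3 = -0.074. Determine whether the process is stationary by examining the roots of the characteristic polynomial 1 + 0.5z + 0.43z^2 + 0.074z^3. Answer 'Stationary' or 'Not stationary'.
\text{Stationary}

The AR(p) characteristic polynomial is P(z) = 1 + 0.5z + 0.43z^2 + 0.074z^3.
Stationarity requires all roots to lie outside the unit circle, i.e. |z| > 1 for every root.
Degree 3: look for a simple real root z0 first, then factor out (1 - z/z0) and solve the remaining quadratic.
Testing z0 = -5: P(-5) = 1 + (0.5)(-5) + (0.43)(-5)^2 + (0.074)(-5)^3
  = 1 + (-2.5) + (10.75) + (-9.25) = 0.  So z_0 = -5 is a root, |z_0| = 5.
Divide out the factor (1 + 0.2 z) = (1 - z/z0) (since 1/z0 = -0.2):
  P(z) = (1 + 0.2 z)(1 + (0.3) z + (0.37) z^2)
  [check: z-coef 0.3 - (-0.2) = 0.5; z^2-coef 0.37 - (-0.2)(0.3) = 0.43; z^3-coef -(-0.2)(0.37) = 0.074.]
Remaining roots from the quadratic factor 1 + (0.3) z + (0.37) z^2:
  Set 1 + (0.3) z + (0.37) z^2 = 0, i.e. a z^2 + b z + c = 0 with a = 0.37, b = 0.3, c = 1.
  Discriminant D = b^2 - 4ac = (0.3)^2 - 4*(0.37)*1 = 0.09 - (1.48) = -1.39.
  D < 0, so the roots are the complex-conjugate pair z = (-b +/- i sqrt(-D)) / (2a) = -0.4054 +/- 1.5932i.
  For a conjugate pair |z|^2 = z * conj(z) = (product of roots) = c/a = 1/(0.37) = 2.702703, so |z| = sqrt(2.702703) = 1.644 for both roots.
Moduli of all roots: 5.0000, 1.6440, 1.6440.
All moduli strictly greater than 1? Yes.
Verdict: Stationary.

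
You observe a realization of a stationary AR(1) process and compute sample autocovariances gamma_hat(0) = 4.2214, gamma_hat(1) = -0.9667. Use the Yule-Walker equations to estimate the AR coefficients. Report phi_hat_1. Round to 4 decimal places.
\hat\phi_{1} = -0.2290

The Yule-Walker equations for an AR(p) process read, in matrix form,
  Gamma_p phi = r_p,   with   (Gamma_p)_{ij} = gamma(|i - j|),
                       (r_p)_i = gamma(i),   i,j = 1..p.
Substitute the sample gammas (Toeplitz matrix and right-hand side of size 1):
  Gamma_p = [[4.2214]]
  r_p     = [-0.9667]
With p = 1 this is the single equation gamma(0) phi_1 = gamma(1):
  phi_hat_1 = gamma(1) / gamma(0) = -0.9667 / 4.2214 = -0.2290.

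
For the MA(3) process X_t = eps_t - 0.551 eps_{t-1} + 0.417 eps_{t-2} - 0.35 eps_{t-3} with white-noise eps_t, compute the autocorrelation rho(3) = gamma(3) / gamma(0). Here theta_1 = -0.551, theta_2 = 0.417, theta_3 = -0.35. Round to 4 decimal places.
\rho(3) = -0.2188

For an MA(q) process with theta_0 = 1, the autocovariance is
  gamma(k) = sigma^2 * sum_{i=0..q-k} theta_i * theta_{i+k},
and rho(k) = gamma(k) / gamma(0). Sigma^2 cancels.
  numerator   = (1)*(-0.35) = -0.35.
  denominator = (1)^2 + (-0.551)^2 + (0.417)^2 + (-0.35)^2 = 1.59999.
  rho(3) = -0.35 / 1.59999 = -0.2188.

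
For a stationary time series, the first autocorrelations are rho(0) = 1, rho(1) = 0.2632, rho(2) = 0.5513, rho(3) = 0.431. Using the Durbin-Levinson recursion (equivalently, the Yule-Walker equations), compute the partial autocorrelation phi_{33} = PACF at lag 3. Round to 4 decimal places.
\phi_{33} = 0.3300

The PACF at lag k is phi_{kk}, the last component of the solution
to the Yule-Walker system G_k phi = r_k where
  (G_k)_{ij} = rho(|i - j|), (r_k)_i = rho(i), i,j = 1..k.
Equivalently, Durbin-Levinson gives phi_{kk} iteratively:
  phi_{11} = rho(1)
  phi_{kk} = [rho(k) - sum_{j=1..k-1} phi_{k-1,j} rho(k-j)]
            / [1 - sum_{j=1..k-1} phi_{k-1,j} rho(j)],
  phi_{k,j} = phi_{k-1,j} - phi_{kk} phi_{k-1,k-j},  j = 1..k-1.
Step k = 1:
  phi_11 = rho(1) = 0.2632.
Step k = 2:
  phi_22 = [rho(2) - phi_11 rho(1)] / [1 - phi_11 rho(1)] = [0.5513 - (0.2632)(0.2632)] / [1 - (0.2632)(0.2632)]
         = 0.48202576 / 0.93072576 = 0.517903.
  Update: phi_21 = phi_11 - phi_22 phi_11 = 0.2632 - (0.517903)(0.2632) = 0.126888.
Step k = 3:
  phi_33 = [rho(3) - phi_21 rho(2) - phi_22 rho(1)] / [1 - phi_21 rho(1) - phi_22 rho(2)]
    numerator   = 0.431 - (0.126888)(0.5513) - (0.517903)(0.2632) = 0.2247346
    denominator = 1 - (0.126888)(0.2632) - (0.517903)(0.5513) = 0.68108312
  phi_33 = 0.2247346 / 0.68108312 = 0.33.
Therefore phi_{33} = 0.3300.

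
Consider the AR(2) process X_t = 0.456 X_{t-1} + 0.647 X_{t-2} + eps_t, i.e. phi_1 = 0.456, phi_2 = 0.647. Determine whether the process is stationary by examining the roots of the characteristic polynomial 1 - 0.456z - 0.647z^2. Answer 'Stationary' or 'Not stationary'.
\text{Not stationary}

The AR(p) characteristic polynomial is P(z) = 1 - 0.456z - 0.647z^2.
Stationarity requires all roots to lie outside the unit circle, i.e. |z| > 1 for every root.
Set 1 + (-0.456) z + (-0.647) z^2 = 0, i.e. a z^2 + b z + c = 0 with a = -0.647, b = -0.456, c = 1.
Discriminant D = b^2 - 4ac = (-0.456)^2 - 4*(-0.647)*1 = 0.207936 - (-2.588) = 2.795936.
D >= 0, so the roots are real: z = (-b +/- sqrt(D)) / (2a) = (0.456 +/- 1.672105) / (-1.294).
  z_1 = (0.456 + 1.672105) / (-1.294) = -1.6446,   |z_1| = 1.6446.
  z_2 = (0.456 - 1.672105) / (-1.294) = 0.9398,   |z_2| = 0.9398.
Moduli of all roots: 1.6446, 0.9398.
All moduli strictly greater than 1? No.
Verdict: Not stationary.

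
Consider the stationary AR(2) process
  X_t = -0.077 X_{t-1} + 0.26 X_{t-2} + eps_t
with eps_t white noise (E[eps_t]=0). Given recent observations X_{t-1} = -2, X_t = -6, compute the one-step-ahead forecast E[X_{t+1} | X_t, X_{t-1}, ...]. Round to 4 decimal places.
E[X_{t+1} \mid \mathcal F_t] = -0.0580

For an AR(p) model X_t = c + sum_i phi_i X_{t-i} + eps_t, the
one-step-ahead conditional mean is
  E[X_{t+1} | X_t, ...] = c + sum_i phi_i X_{t+1-i}.
Substitute known values:
  E[X_{t+1} | ...] = (-0.077) * (-6) + (0.26) * (-2)
                   = -0.0580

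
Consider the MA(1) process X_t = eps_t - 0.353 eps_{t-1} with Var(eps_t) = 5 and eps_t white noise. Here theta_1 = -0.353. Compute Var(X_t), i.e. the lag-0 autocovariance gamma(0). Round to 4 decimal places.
\gamma(0) = 5.6230

For an MA(q) process X_t = eps_t + sum_i theta_i eps_{t-i} with
Var(eps_t) = sigma^2, the variance is
  gamma(0) = sigma^2 * (1 + sum_i theta_i^2).
  sum_i theta_i^2 = (-0.353)^2 = 0.124609.
  gamma(0) = 5 * (1 + 0.124609) = 5 * 1.124609 = 5.623045, which rounds to 5.6230.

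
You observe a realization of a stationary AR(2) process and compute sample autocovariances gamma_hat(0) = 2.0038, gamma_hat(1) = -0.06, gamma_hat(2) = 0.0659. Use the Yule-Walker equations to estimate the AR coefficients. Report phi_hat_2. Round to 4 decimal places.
\hat\phi_{2} = 0.0320

The Yule-Walker equations for an AR(p) process read, in matrix form,
  Gamma_p phi = r_p,   with   (Gamma_p)_{ij} = gamma(|i - j|),
                       (r_p)_i = gamma(i),   i,j = 1..p.
Substitute the sample gammas (Toeplitz matrix and right-hand side of size 2):
  Gamma_p = [[2.0038, -0.06], [-0.06, 2.0038]]
  r_p     = [-0.06, 0.0659]
Written out:
  2.0038 phi_1 - 0.06 phi_2 = -0.06
  -0.06 phi_1 + 2.0038 phi_2 = 0.0659
Solve by Cramer's rule:
  det = gamma(0)^2 - gamma(1)^2 = (2.0038)^2 - (-0.06)^2 = 4.01521444 - 0.0036 = 4.01161444
  phi_hat_1 = [gamma(1) gamma(0) - gamma(1) gamma(2)] / det = [(-0.06)(2.0038) - (-0.06)(0.0659)] / 4.01161444 = -0.116274 / 4.01161444 = -0.029
  phi_hat_2 = [gamma(0) gamma(2) - gamma(1)^2] / det = [(2.0038)(0.0659) - (-0.06)^2] / 4.01161444 = 0.12845042 / 4.01161444 = 0.032
So phi_hat = [-0.0290, 0.0320].
Therefore phi_hat_2 = 0.0320.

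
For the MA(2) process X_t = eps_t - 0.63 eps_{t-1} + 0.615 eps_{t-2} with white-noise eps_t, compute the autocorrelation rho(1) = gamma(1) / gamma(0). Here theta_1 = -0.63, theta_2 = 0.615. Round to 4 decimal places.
\rho(1) = -0.5732

For an MA(q) process with theta_0 = 1, the autocovariance is
  gamma(k) = sigma^2 * sum_{i=0..q-k} theta_i * theta_{i+k},
and rho(k) = gamma(k) / gamma(0). Sigma^2 cancels.
  numerator   = (1)*(-0.63) + (-0.63)*(0.615) = -1.01745.
  denominator = (1)^2 + (-0.63)^2 + (0.615)^2 = 1.775125.
  rho(1) = -1.01745 / 1.775125 = -0.5732.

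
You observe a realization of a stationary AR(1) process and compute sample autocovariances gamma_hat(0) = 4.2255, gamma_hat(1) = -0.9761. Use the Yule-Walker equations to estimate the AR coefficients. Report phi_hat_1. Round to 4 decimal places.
\hat\phi_{1} = -0.2310

The Yule-Walker equations for an AR(p) process read, in matrix form,
  Gamma_p phi = r_p,   with   (Gamma_p)_{ij} = gamma(|i - j|),
                       (r_p)_i = gamma(i),   i,j = 1..p.
Substitute the sample gammas (Toeplitz matrix and right-hand side of size 1):
  Gamma_p = [[4.2255]]
  r_p     = [-0.9761]
With p = 1 this is the single equation gamma(0) phi_1 = gamma(1):
  phi_hat_1 = gamma(1) / gamma(0) = -0.9761 / 4.2255 = -0.2310.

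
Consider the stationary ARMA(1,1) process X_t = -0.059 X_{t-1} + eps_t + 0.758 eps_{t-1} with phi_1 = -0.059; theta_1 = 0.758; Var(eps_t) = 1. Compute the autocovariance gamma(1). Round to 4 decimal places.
\gamma(1) = 0.6701

Multiply the model equation by X_{t-k} and take expectations. With theta_0 = psi_0 = 1 and psi_j the MA(infinity) weights, this gives
  gamma(k) - sum_i phi_i gamma(k-i) = c_k,
  c_k = sigma^2 * sum_{j=k..q} theta_j psi_{j-k}   (c_k = 0 for k > q),
using gamma(-m) = gamma(m).
psi-weights needed (psi_j = theta_j + sum_i phi_i psi_{j-i}):
  psi_1 = theta_1 + phi_1 = 0.758 + (-0.059) = 0.699
Right-hand sides:
  c_0 = sigma^2 (1 + theta_1 psi_1) = 1 * (1 + (0.758)(0.699)) = 1 * 1.529842 = 1.529842
  c_1 = sigma^2 theta_1 = 1 * (0.758) = 0.758
  c_2 = 0
Equations for k = 0 and k = 1 (AR order 1):
  gamma(0) = phi_1 gamma(1) + c_0
  gamma(1) = phi_1 gamma(0) + c_1
Substituting the second into the first: gamma(0) (1 - phi_1^2) = c_0 + phi_1 c_1, so
  gamma(0) = (c_0 + phi_1 c_1) / (1 - phi_1^2) = (1.529842 + (-0.059)(0.758)) / (1 - (-0.059)^2) = 1.48512 / 0.996519 = 1.490308.
  gamma(1) = phi_1 gamma(0) + c_1 = (-0.059)(1.490308) + (0.758) = 0.670072.
Therefore gamma(1) = 0.6701 (to 4 decimal places).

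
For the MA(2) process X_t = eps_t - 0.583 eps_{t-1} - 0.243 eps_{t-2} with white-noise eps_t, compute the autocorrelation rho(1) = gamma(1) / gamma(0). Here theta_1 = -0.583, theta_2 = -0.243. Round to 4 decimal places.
\rho(1) = -0.3155

For an MA(q) process with theta_0 = 1, the autocovariance is
  gamma(k) = sigma^2 * sum_{i=0..q-k} theta_i * theta_{i+k},
and rho(k) = gamma(k) / gamma(0). Sigma^2 cancels.
  numerator   = (1)*(-0.583) + (-0.583)*(-0.243) = -0.441331.
  denominator = (1)^2 + (-0.583)^2 + (-0.243)^2 = 1.398938.
  rho(1) = -0.441331 / 1.398938 = -0.3155.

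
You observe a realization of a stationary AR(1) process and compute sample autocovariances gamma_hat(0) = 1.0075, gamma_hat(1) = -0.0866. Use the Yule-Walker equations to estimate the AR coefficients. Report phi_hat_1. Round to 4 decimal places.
\hat\phi_{1} = -0.0860

The Yule-Walker equations for an AR(p) process read, in matrix form,
  Gamma_p phi = r_p,   with   (Gamma_p)_{ij} = gamma(|i - j|),
                       (r_p)_i = gamma(i),   i,j = 1..p.
Substitute the sample gammas (Toeplitz matrix and right-hand side of size 1):
  Gamma_p = [[1.0075]]
  r_p     = [-0.0866]
With p = 1 this is the single equation gamma(0) phi_1 = gamma(1):
  phi_hat_1 = gamma(1) / gamma(0) = -0.0866 / 1.0075 = -0.0860.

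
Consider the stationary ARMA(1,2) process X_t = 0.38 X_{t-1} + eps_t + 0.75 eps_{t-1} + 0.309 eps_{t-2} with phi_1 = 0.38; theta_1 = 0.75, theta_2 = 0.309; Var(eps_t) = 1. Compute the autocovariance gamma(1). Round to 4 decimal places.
\gamma(1) = 2.2065

Multiply the model equation by X_{t-k} and take expectations. With theta_0 = psi_0 = 1 and psi_j the MA(infinity) weights, this gives
  gamma(k) - sum_i phi_i gamma(k-i) = c_k,
  c_k = sigma^2 * sum_{j=k..q} theta_j psi_{j-k}   (c_k = 0 for k > q),
using gamma(-m) = gamma(m).
psi-weights needed (psi_j = theta_j + sum_i phi_i psi_{j-i}):
  psi_1 = theta_1 + phi_1 = 0.75 + (0.38) = 1.13
  psi_2 = theta_2 + phi_1 psi_1 = 0.309 + (0.38)(1.13) = 0.7384
Right-hand sides:
  c_0 = sigma^2 (1 + theta_1 psi_1 + theta_2 psi_2) = 1 * (1 + (0.75)(1.13) + (0.309)(0.7384)) = 1 * 2.075666 = 2.075666
  c_1 = sigma^2 (theta_1 + theta_2 psi_1) = 1 * (0.75 + (0.309)(1.13)) = 1.09917
  c_2 = sigma^2 theta_2 = 1 * (0.309) = 0.309
Equations for k = 0 and k = 1 (AR order 1):
  gamma(0) = phi_1 gamma(1) + c_0
  gamma(1) = phi_1 gamma(0) + c_1
Substituting the second into the first: gamma(0) (1 - phi_1^2) = c_0 + phi_1 c_1, so
  gamma(0) = (c_0 + phi_1 c_1) / (1 - phi_1^2) = (2.075666 + (0.38)(1.09917)) / (1 - (0.38)^2) = 2.49335 / 0.8556 = 2.914154.
  gamma(1) = phi_1 gamma(0) + c_1 = (0.38)(2.914154) + (1.09917) = 2.206549.
Therefore gamma(1) = 2.2065 (to 4 decimal places).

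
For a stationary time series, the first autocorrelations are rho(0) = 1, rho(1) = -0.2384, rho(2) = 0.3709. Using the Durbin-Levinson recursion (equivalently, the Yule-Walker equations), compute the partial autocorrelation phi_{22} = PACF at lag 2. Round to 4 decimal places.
\phi_{22} = 0.3330

The PACF at lag k is phi_{kk}, the last component of the solution
to the Yule-Walker system G_k phi = r_k where
  (G_k)_{ij} = rho(|i - j|), (r_k)_i = rho(i), i,j = 1..k.
Equivalently, Durbin-Levinson gives phi_{kk} iteratively:
  phi_{11} = rho(1)
  phi_{kk} = [rho(k) - sum_{j=1..k-1} phi_{k-1,j} rho(k-j)]
            / [1 - sum_{j=1..k-1} phi_{k-1,j} rho(j)],
  phi_{k,j} = phi_{k-1,j} - phi_{kk} phi_{k-1,k-j},  j = 1..k-1.
Step k = 1:
  phi_11 = rho(1) = -0.2384.
Step k = 2:
  phi_22 = [rho(2) - phi_11 rho(1)] / [1 - phi_11 rho(1)] = [0.3709 - (-0.2384)(-0.2384)] / [1 - (-0.2384)(-0.2384)]
         = 0.31406544 / 0.94316544 = 0.333.
Therefore phi_{22} = 0.3330.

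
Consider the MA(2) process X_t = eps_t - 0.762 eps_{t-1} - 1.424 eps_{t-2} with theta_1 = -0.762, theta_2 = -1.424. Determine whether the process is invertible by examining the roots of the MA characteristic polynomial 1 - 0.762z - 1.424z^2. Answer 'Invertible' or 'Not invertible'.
\text{Not invertible}

The MA(q) characteristic polynomial is P(z) = 1 - 0.762z - 1.424z^2.
Invertibility requires all roots to lie outside the unit circle, i.e. |z| > 1 for every root.
Set 1 + (-0.762) z + (-1.424) z^2 = 0, i.e. a z^2 + b z + c = 0 with a = -1.424, b = -0.762, c = 1.
Discriminant D = b^2 - 4ac = (-0.762)^2 - 4*(-1.424)*1 = 0.580644 - (-5.696) = 6.276644.
D >= 0, so the roots are real: z = (-b +/- sqrt(D)) / (2a) = (0.762 +/- 2.505323) / (-2.848).
  z_1 = (0.762 + 2.505323) / (-2.848) = -1.1472,   |z_1| = 1.1472.
  z_2 = (0.762 - 2.505323) / (-2.848) = 0.6121,   |z_2| = 0.6121.
Moduli of all roots: 1.1472, 0.6121.
All moduli strictly greater than 1? No.
Verdict: Not invertible.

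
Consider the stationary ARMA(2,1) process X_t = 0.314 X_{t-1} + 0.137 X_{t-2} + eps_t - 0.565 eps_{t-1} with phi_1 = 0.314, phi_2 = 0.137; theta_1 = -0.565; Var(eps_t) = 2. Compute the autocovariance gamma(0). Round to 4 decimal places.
\gamma(0) = 2.1333

Multiply the model equation by X_{t-k} and take expectations. With theta_0 = psi_0 = 1 and psi_j the MA(infinity) weights, this gives
  gamma(k) - sum_i phi_i gamma(k-i) = c_k,
  c_k = sigma^2 * sum_{j=k..q} theta_j psi_{j-k}   (c_k = 0 for k > q),
using gamma(-m) = gamma(m).
psi-weights needed (psi_j = theta_j + sum_i phi_i psi_{j-i}):
  psi_1 = theta_1 + phi_1 = -0.565 + (0.314) = -0.251
Right-hand sides:
  c_0 = sigma^2 (1 + theta_1 psi_1) = 2 * (1 + (-0.565)(-0.251)) = 2 * 1.141815 = 2.28363
  c_1 = sigma^2 theta_1 = 2 * (-0.565) = -1.13
  c_2 = 0
Equations for k = 0, 1, 2 (AR order 2, c_2 = 0):
  (E0) gamma(0) = phi_1 gamma(1) + phi_2 gamma(2) + c_0
  (E1) gamma(1) = phi_1 gamma(0) + phi_2 gamma(1) + c_1
  (E2) gamma(2) = phi_1 gamma(1) + phi_2 gamma(0)
From (E1): gamma(1) = A gamma(0) + B with
  A = phi_1 / (1 - phi_2) = 0.314 / 0.863 = 0.363847,   B = c_1 / (1 - phi_2) = -1.13 / 0.863 = -1.309386.
Insert (E2) into (E0): gamma(0) (1 - phi_2^2) = phi_1 (1 + phi_2) gamma(1) + c_0.
  phi_1 (1 + phi_2) = (0.314)(1.137) = 0.357018,   1 - phi_2^2 = 0.981231.
Replace gamma(1) by A gamma(0) + B and collect gamma(0):
  gamma(0) [0.981231 - (0.357018)(0.363847)] = (0.357018)(-1.309386) + 2.28363
  gamma(0) * 0.851331 = 1.816156
  gamma(0) = 1.816156 / 0.851331 = 2.133313.
Therefore gamma(0) = 2.1333 (to 4 decimal places).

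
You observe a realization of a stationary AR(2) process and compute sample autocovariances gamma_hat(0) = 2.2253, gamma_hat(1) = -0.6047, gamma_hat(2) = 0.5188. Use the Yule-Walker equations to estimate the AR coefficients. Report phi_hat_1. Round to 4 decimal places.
\hat\phi_{1} = -0.2250

The Yule-Walker equations for an AR(p) process read, in matrix form,
  Gamma_p phi = r_p,   with   (Gamma_p)_{ij} = gamma(|i - j|),
                       (r_p)_i = gamma(i),   i,j = 1..p.
Substitute the sample gammas (Toeplitz matrix and right-hand side of size 2):
  Gamma_p = [[2.2253, -0.6047], [-0.6047, 2.2253]]
  r_p     = [-0.6047, 0.5188]
Written out:
  2.2253 phi_1 - 0.6047 phi_2 = -0.6047
  -0.6047 phi_1 + 2.2253 phi_2 = 0.5188
Solve by Cramer's rule:
  det = gamma(0)^2 - gamma(1)^2 = (2.2253)^2 - (-0.6047)^2 = 4.95196009 - 0.36566209 = 4.586298
  phi_hat_1 = [gamma(1) gamma(0) - gamma(1) gamma(2)] / det = [(-0.6047)(2.2253) - (-0.6047)(0.5188)] / 4.586298 = -1.03192055 / 4.586298 = -0.225
  phi_hat_2 = [gamma(0) gamma(2) - gamma(1)^2] / det = [(2.2253)(0.5188) - (-0.6047)^2] / 4.586298 = 0.78882355 / 4.586298 = 0.172
So phi_hat = [-0.2250, 0.1720].
Therefore phi_hat_1 = -0.2250.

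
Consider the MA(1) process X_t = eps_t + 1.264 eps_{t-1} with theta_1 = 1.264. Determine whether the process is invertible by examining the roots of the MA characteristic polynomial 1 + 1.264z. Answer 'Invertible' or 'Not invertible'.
\text{Not invertible}

The MA(q) characteristic polynomial is P(z) = 1 + 1.264z.
Invertibility requires all roots to lie outside the unit circle, i.e. |z| > 1 for every root.
This is linear in z: 1 + (1.264) z = 0  =>  z = -1/(1.264) = -0.791139,  |z| = 0.791139.
Moduli of all roots: 0.7911.
All moduli strictly greater than 1? No.
Verdict: Not invertible.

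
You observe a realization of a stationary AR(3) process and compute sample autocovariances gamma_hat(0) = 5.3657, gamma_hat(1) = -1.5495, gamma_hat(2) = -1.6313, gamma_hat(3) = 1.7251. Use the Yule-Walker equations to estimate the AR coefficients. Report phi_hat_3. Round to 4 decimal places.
\hat\phi_{3} = 0.0990

The Yule-Walker equations for an AR(p) process read, in matrix form,
  Gamma_p phi = r_p,   with   (Gamma_p)_{ij} = gamma(|i - j|),
                       (r_p)_i = gamma(i),   i,j = 1..p.
Substitute the sample gammas (Toeplitz matrix and right-hand side of size 3):
  Gamma_p = [[5.3657, -1.5495, -1.6313], [-1.5495, 5.3657, -1.5495], [-1.6313, -1.5495, 5.3657]]
  r_p     = [-1.5495, -1.6313, 1.7251]
Written out (R1..R3):
  (R1) 5.3657 phi_1 - 1.5495 phi_2 - 1.6313 phi_3 = -1.5495
  (R2) -1.5495 phi_1 + 5.3657 phi_2 - 1.5495 phi_3 = -1.6313
  (R3) -1.6313 phi_1 - 1.5495 phi_2 + 5.3657 phi_3 = 1.7251
Gaussian elimination:
  R2 <- R2 - (-1.5495/5.3657) R1 = R2 - (-0.288779) R1:  4.918237 phi_2 - 2.020585 phi_3 = -2.078763
  R3 <- R3 - (-1.6313/5.3657) R1 = R3 - (-0.304024) R1:  -2.020585 phi_2 + 4.869746 phi_3 = 1.254015
  R3 <- R3 - (-2.020585/4.918237) R2 = R3 - (-0.410835) R2:  4.039619 phi_3 = 0.399987
Back-substitution:
  phi_hat_3 = 0.399987 / 4.039619 = 0.099016
  phi_hat_2 = (-2.078763 - (-2.020585)(0.099016)) / 4.918237 = -0.381985
  phi_hat_1 = (-1.5495 - (-1.5495)(-0.381985) - (-1.6313)(0.099016)) / 5.3657 = -0.368985
So phi_hat = [-0.3690, -0.3820, 0.0990].
Therefore phi_hat_3 = 0.0990.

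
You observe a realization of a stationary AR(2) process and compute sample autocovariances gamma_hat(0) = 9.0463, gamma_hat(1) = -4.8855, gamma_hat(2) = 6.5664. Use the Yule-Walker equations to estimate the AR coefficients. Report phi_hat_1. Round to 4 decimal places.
\hat\phi_{1} = -0.2090

The Yule-Walker equations for an AR(p) process read, in matrix form,
  Gamma_p phi = r_p,   with   (Gamma_p)_{ij} = gamma(|i - j|),
                       (r_p)_i = gamma(i),   i,j = 1..p.
Substitute the sample gammas (Toeplitz matrix and right-hand side of size 2):
  Gamma_p = [[9.0463, -4.8855], [-4.8855, 9.0463]]
  r_p     = [-4.8855, 6.5664]
Written out:
  9.0463 phi_1 - 4.8855 phi_2 = -4.8855
  -4.8855 phi_1 + 9.0463 phi_2 = 6.5664
Solve by Cramer's rule:
  det = gamma(0)^2 - gamma(1)^2 = (9.0463)^2 - (-4.8855)^2 = 81.83554369 - 23.86811025 = 57.96743344
  phi_hat_1 = [gamma(1) gamma(0) - gamma(1) gamma(2)] / det = [(-4.8855)(9.0463) - (-4.8855)(6.5664)] / 57.96743344 = -12.11555145 / 57.96743344 = -0.209
  phi_hat_2 = [gamma(0) gamma(2) - gamma(1)^2] / det = [(9.0463)(6.5664) - (-4.8855)^2] / 57.96743344 = 35.53351407 / 57.96743344 = 0.613
So phi_hat = [-0.2090, 0.6130].
Therefore phi_hat_1 = -0.2090.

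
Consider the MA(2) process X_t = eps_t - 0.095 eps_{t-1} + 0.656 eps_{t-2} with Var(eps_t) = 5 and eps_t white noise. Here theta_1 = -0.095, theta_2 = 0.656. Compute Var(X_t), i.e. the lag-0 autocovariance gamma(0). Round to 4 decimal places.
\gamma(0) = 7.1968

For an MA(q) process X_t = eps_t + sum_i theta_i eps_{t-i} with
Var(eps_t) = sigma^2, the variance is
  gamma(0) = sigma^2 * (1 + sum_i theta_i^2).
  sum_i theta_i^2 = (-0.095)^2 + (0.656)^2 = 0.009025 + 0.430336 = 0.439361.
  gamma(0) = 5 * (1 + 0.439361) = 5 * 1.439361 = 7.196805, which rounds to 7.1968.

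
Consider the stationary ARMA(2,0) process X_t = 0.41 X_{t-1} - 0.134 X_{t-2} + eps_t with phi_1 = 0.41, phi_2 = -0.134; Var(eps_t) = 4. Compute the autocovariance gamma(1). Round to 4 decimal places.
\gamma(1) = 1.6941

Multiply the model equation by X_{t-k} and take expectations. With theta_0 = psi_0 = 1 and psi_j the MA(infinity) weights, this gives
  gamma(k) - sum_i phi_i gamma(k-i) = c_k,
  c_k = sigma^2 * sum_{j=k..q} theta_j psi_{j-k}   (c_k = 0 for k > q),
using gamma(-m) = gamma(m).
Pure AR (q = 0): c_0 = sigma^2 = 4, c_k = 0 for k >= 1.
Equations for k = 0, 1, 2 (AR order 2, c_2 = 0):
  (E0) gamma(0) = phi_1 gamma(1) + phi_2 gamma(2) + c_0
  (E1) gamma(1) = phi_1 gamma(0) + phi_2 gamma(1) + c_1
  (E2) gamma(2) = phi_1 gamma(1) + phi_2 gamma(0)
From (E1): gamma(1) = A gamma(0) + B with
  A = phi_1 / (1 - phi_2) = 0.41 / 1.134 = 0.361552,   B = c_1 / (1 - phi_2) = 0 / 1.134 = 0.
Insert (E2) into (E0): gamma(0) (1 - phi_2^2) = phi_1 (1 + phi_2) gamma(1) + c_0.
  phi_1 (1 + phi_2) = (0.41)(0.866) = 0.35506,   1 - phi_2^2 = 0.982044.
Replace gamma(1) by A gamma(0) + B and collect gamma(0):
  gamma(0) [0.982044 - (0.35506)(0.361552)] = c_0 = 4
  gamma(0) * 0.853671 = 4
  gamma(0) = 4 / 0.853671 = 4.685644.
  gamma(1) = A gamma(0) = (0.361552)(4.685644) = 1.694104.
Therefore gamma(1) = 1.6941 (to 4 decimal places).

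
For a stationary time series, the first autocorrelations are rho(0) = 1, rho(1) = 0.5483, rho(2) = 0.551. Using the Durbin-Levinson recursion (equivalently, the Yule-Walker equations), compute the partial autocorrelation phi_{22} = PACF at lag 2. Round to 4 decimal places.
\phi_{22} = 0.3580

The PACF at lag k is phi_{kk}, the last component of the solution
to the Yule-Walker system G_k phi = r_k where
  (G_k)_{ij} = rho(|i - j|), (r_k)_i = rho(i), i,j = 1..k.
Equivalently, Durbin-Levinson gives phi_{kk} iteratively:
  phi_{11} = rho(1)
  phi_{kk} = [rho(k) - sum_{j=1..k-1} phi_{k-1,j} rho(k-j)]
            / [1 - sum_{j=1..k-1} phi_{k-1,j} rho(j)],
  phi_{k,j} = phi_{k-1,j} - phi_{kk} phi_{k-1,k-j},  j = 1..k-1.
Step k = 1:
  phi_11 = rho(1) = 0.5483.
Step k = 2:
  phi_22 = [rho(2) - phi_11 rho(1)] / [1 - phi_11 rho(1)] = [0.551 - (0.5483)(0.5483)] / [1 - (0.5483)(0.5483)]
         = 0.25036711 / 0.69936711 = 0.358.
Therefore phi_{22} = 0.3580.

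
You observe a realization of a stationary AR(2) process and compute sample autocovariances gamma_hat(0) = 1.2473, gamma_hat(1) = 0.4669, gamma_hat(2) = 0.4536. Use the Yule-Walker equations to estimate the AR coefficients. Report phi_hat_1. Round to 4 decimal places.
\hat\phi_{1} = 0.2770

The Yule-Walker equations for an AR(p) process read, in matrix form,
  Gamma_p phi = r_p,   with   (Gamma_p)_{ij} = gamma(|i - j|),
                       (r_p)_i = gamma(i),   i,j = 1..p.
Substitute the sample gammas (Toeplitz matrix and right-hand side of size 2):
  Gamma_p = [[1.2473, 0.4669], [0.4669, 1.2473]]
  r_p     = [0.4669, 0.4536]
Written out:
  1.2473 phi_1 + 0.4669 phi_2 = 0.4669
  0.4669 phi_1 + 1.2473 phi_2 = 0.4536
Solve by Cramer's rule:
  det = gamma(0)^2 - gamma(1)^2 = (1.2473)^2 - (0.4669)^2 = 1.55575729 - 0.21799561 = 1.33776168
  phi_hat_1 = [gamma(1) gamma(0) - gamma(1) gamma(2)] / det = [(0.4669)(1.2473) - (0.4669)(0.4536)] / 1.33776168 = 0.37057853 / 1.33776168 = 0.277
  phi_hat_2 = [gamma(0) gamma(2) - gamma(1)^2] / det = [(1.2473)(0.4536) - (0.4669)^2] / 1.33776168 = 0.34777967 / 1.33776168 = 0.26
So phi_hat = [0.2770, 0.2600].
Therefore phi_hat_1 = 0.2770.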